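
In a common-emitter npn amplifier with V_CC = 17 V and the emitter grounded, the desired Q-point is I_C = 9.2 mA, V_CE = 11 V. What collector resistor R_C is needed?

Collector loop: V_CC = I_C·R_C + V_CE.
R_C = (V_CC − V_CE)/I_C = (17 − 11)/9.2 = 0.652 kΩ.

R_C ≈ 0.65 kΩ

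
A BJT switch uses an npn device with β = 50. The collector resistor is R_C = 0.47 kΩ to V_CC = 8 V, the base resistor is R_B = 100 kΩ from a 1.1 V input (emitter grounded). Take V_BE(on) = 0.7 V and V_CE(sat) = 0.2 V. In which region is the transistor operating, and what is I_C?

Assume active. Base-emitter loop: I_B = (V_BB − V_BE)/R_B = (1.1 − 0.7)/100 = 0.004 mA.
I_C = β·I_B = 50×0.004 = 0.2 mA.
V_CE = V_CC − I_C·R_C = 8 − 0.2×0.47 = 7.91 V > V_CE(sat), so the active-region assumption holds.

active; I_C ≈ 0.2 mA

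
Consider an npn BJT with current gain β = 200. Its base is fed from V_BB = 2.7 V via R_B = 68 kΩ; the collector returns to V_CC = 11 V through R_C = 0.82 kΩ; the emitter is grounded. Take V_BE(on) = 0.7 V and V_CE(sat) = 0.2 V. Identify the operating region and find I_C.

Assume active. Base-emitter loop: I_B = (V_BB − V_BE)/R_B = (2.7 − 0.7)/68 = 0.0294 mA.
I_C = β·I_B = 200×0.0294 = 5.88 mA.
V_CE = V_CC − I_C·R_C = 11 − 5.88×0.82 = 6.18 V > V_CE(sat), so the active-region assumption holds.

active; I_C ≈ 5.9 mA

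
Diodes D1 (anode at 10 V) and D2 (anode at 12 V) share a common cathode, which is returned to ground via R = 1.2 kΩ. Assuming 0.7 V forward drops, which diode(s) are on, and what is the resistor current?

Only D2 conducts; I_R ≈ 9.4 mA

Assume both conduct. Then node N would need to be at both 10−0.7 = 9.3 V and 12−0.7 = 11.3 V, which is impossible.
Assume only D2 conducts: V_N = 12 − 0.7 = 11.3 V, so I_R = 11.3/1.2 = 9.42 mA.
Check D1: its anode-to-cathode voltage is 10 − 11.3 = -1.3 V < 0.7 V, so it is off. The assumption is consistent.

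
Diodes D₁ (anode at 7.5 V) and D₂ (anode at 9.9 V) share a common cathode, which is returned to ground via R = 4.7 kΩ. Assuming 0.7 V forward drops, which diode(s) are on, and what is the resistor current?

Only D₂ conducts; I_R ≈ 2 mA

Assume both conduct. Then node N would need to be at both 7.5−0.7 = 6.8 V and 9.9−0.7 = 9.2 V, which is impossible.
Assume only D₂ conducts: V_N = 9.9 − 0.7 = 9.2 V, so I_R = 9.2/4.7 = 1.96 mA.
Check D₁: its anode-to-cathode voltage is 7.5 − 9.2 = -1.7 V < 0.7 V, so it is off. The assumption is consistent.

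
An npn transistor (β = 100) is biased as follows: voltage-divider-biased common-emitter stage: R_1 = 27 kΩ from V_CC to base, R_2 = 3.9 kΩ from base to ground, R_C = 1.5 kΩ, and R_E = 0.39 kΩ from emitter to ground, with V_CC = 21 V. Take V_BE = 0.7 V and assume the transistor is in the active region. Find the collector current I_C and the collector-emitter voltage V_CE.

I_C ≈ 4.6 mA, V_CE ≈ 12 V

Thevenize the base divider: V_Th = V_CC·R_2/(R_1+R_2) = 21×3.9/30.9 = 2.65 V, R_Th = R_1‖R_2 = 3.41 kΩ.
Base-emitter loop: V_Th = I_B·R_Th + V_BE + (β+1)I_B·R_E, so I_B = (2.65 − 0.7) / (3.41 + 101×0.39) = 0.0456 mA.
I_C = β·I_B = 100×0.0456 = 4.56 mA, and I_E = (β+1)I_B = 4.6 mA.
V_CE = V_CC − I_C·R_C − I_E·R_E = 21 − 4.56×1.5 − 4.6×0.39 = 12.4 V.
V_CE = 12.4 V > 0.2 V confirms active-region operation.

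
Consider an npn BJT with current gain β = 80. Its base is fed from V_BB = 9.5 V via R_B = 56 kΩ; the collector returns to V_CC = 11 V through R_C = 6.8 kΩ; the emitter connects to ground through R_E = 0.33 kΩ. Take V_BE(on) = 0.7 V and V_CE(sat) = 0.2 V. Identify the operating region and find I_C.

saturation; I_C ≈ 1.5 mA

Assume active: I_B = (9.5 − 0.7)/(56 + 81×0.33) = 0.106 mA, I_C = β·I_B = 8.51 mA.
Then V_CE = 11 − 8.51×6.8 − 8.62×0.33 = -49.7 V < 0.2 V — the active assumption fails.
Re-solve with V_CE = 0.2 V. KCL at the emitter: V_E/R_E = (V_BB−0.7−V_E)/R_B + (V_CC−0.2−V_E)/R_C, giving V_E = 0.546 V.
I_C = (V_CC − 0.2 − V_E)/R_C = (10.8 − 0.546)/6.8 = 1.51 mA.
Check: I_B = (8.8 − 0.546)/56 = 0.147 mA, and β·I_B = 11.8 mA > I_C, confirming saturation.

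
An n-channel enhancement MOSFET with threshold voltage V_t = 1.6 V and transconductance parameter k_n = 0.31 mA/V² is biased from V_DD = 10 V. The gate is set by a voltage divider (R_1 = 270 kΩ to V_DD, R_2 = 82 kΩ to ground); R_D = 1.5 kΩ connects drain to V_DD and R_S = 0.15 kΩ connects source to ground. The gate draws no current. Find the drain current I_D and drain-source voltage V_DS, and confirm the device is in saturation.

V_G = V_DD·R_2/(R_1+R_2) = 10×82/352 = 2.33 V.
Assume saturation: I_D = (k_n/2)(V_GS − V_t)² with V_GS = V_G − I_D·R_S = 2.33 − 0.15·I_D.
Substituting gives 0.00349·I_D² − 1.03·I_D + 0.0825 = 0, with roots I_D = 0.0798 or 296 mA.
The root I_D = 296 mA gives V_GS = -42.1 V ≤ V_t, so take I_D = 0.0798 mA.
Then V_GS = 2.32 V and V_DS = V_DD − I_D(R_D+R_S) = 10 − 0.0798×1.65 = 9.87 V.
Saturation requires V_DS ≥ V_GS − V_t = 0.718 V; 9.87 ≥ 0.718 ✓.

I_D ≈ 0.08 mA, V_DS ≈ 9.9 V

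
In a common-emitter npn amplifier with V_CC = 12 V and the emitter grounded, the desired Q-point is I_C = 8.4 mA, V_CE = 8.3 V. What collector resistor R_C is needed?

R_C ≈ 0.44 kΩ

Collector loop: V_CC = I_C·R_C + V_CE.
R_C = (V_CC − V_CE)/I_C = (12 − 8.3)/8.4 = 0.44 kΩ.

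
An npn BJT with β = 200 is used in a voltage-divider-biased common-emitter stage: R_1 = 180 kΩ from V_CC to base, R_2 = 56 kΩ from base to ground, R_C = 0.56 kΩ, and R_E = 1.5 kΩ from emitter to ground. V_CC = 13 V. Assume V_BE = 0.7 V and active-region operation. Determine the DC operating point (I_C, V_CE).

Thevenize the base divider: V_Th = V_CC·R_2/(R_1+R_2) = 13×56/236 = 3.08 V, R_Th = R_1‖R_2 = 42.7 kΩ.
Base-emitter loop: V_Th = I_B·R_Th + V_BE + (β+1)I_B·R_E, so I_B = (3.08 − 0.7) / (42.7 + 201×1.5) = 0.00693 mA.
I_C = β·I_B = 200×0.00693 = 1.39 mA, and I_E = (β+1)I_B = 1.39 mA.
V_CE = V_CC − I_C·R_C − I_E·R_E = 13 − 1.39×0.56 − 1.39×1.5 = 10.1 V.
V_CE = 10.1 V > 0.2 V confirms active-region operation.

I_C ≈ 1.4 mA, V_CE ≈ 10 V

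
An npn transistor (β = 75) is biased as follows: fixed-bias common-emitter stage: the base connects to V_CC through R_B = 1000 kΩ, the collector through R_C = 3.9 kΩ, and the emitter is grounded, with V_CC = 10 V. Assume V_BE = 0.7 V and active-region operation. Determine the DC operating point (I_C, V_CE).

I_C ≈ 0.7 mA, V_CE ≈ 7.3 V

Base loop: V_CC = I_B·R_B + V_BE, so I_B = (10 − 0.7)/1000 kΩ = 0.0093 mA.
In the active region I_C = β·I_B = 75 × 0.0093 = 0.698 mA.
Collector loop: V_CE = V_CC − I_C·R_C = 10 − 0.698×3.9 = 7.28 V.
Since V_CE = 7.28 V > V_CE(sat) ≈ 0.2 V, the transistor is in the active region as assumed.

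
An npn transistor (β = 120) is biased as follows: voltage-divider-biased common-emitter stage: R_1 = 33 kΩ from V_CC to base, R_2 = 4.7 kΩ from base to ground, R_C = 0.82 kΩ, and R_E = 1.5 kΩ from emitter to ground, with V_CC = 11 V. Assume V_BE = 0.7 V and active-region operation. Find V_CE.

Thevenize the base divider: V_Th = V_CC·R_2/(R_1+R_2) = 11×4.7/37.7 = 1.37 V, R_Th = R_1‖R_2 = 4.11 kΩ.
Base-emitter loop: V_Th = I_B·R_Th + V_BE + (β+1)I_B·R_E, so I_B = (1.37 − 0.7) / (4.11 + 121×1.5) = 0.00362 mA.
I_C = β·I_B = 120×0.00362 = 0.434 mA, and I_E = (β+1)I_B = 0.438 mA.
V_CE = V_CC − I_C·R_C − I_E·R_E = 11 − 0.434×0.82 − 0.438×1.5 = 9.99 V.
V_CE = 9.99 V > 0.2 V confirms active-region operation.

V_CE ≈ 10 V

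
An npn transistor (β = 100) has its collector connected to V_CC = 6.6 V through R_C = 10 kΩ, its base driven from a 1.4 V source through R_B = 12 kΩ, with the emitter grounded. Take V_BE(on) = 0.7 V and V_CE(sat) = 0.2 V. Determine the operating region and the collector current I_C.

Assume active: I_B = (1.4 − 0.7)/12 = 0.0583 mA, giving I_C = β·I_B = 5.83 mA.
But then V_CE = 6.6 − 5.83×10 = -51.7 V < V_CE(sat) = 0.2 V — impossible in the active region.
So the transistor is saturated. With V_CE = 0.2 V, I_C = (V_CC − 0.2)/R_C = 6.4/10 = 0.64 mA.
Check: β·I_B = 5.83 mA > I_C = 0.64 mA, confirming saturation.

saturation; I_C ≈ 0.64 mA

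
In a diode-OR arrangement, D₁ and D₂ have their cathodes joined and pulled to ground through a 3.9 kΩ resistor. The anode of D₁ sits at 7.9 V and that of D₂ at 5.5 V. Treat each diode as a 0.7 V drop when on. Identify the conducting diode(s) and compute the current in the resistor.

Only D₁ conducts; I_R ≈ 1.8 mA

Assume both conduct. Then node N would need to be at both 7.9−0.7 = 7.2 V and 5.5−0.7 = 4.8 V, which is impossible.
Assume only D₁ conducts: V_N = 7.9 − 0.7 = 7.2 V, so I_R = 7.2/3.9 = 1.85 mA.
Check D₂: its anode-to-cathode voltage is 5.5 − 7.2 = -1.7 V < 0.7 V, so it is off. The assumption is consistent.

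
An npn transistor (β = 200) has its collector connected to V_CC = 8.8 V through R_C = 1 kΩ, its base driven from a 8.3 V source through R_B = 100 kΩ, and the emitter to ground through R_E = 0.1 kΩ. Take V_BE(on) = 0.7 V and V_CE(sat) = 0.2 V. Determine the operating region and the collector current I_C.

Assume active: I_B = (8.3 − 0.7)/(100 + 201×0.1) = 0.0633 mA, I_C = β·I_B = 12.7 mA.
Then V_CE = 8.8 − 12.7×1 − 12.7×0.1 = -5.13 V < 0.2 V — the active assumption fails.
Re-solve with V_CE = 0.2 V. KCL at the emitter: V_E/R_E = (V_BB−0.7−V_E)/R_B + (V_CC−0.2−V_E)/R_C, giving V_E = 0.788 V.
I_C = (V_CC − 0.2 − V_E)/R_C = (8.6 − 0.788)/1 = 7.81 mA.
Check: I_B = (7.6 − 0.788)/100 = 0.0681 mA, and β·I_B = 13.6 mA > I_C, confirming saturation.

saturation; I_C ≈ 7.8 mA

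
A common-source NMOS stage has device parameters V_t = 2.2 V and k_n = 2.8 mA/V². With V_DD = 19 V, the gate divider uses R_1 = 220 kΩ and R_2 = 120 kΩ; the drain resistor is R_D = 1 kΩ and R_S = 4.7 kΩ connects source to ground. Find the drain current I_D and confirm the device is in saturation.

I_D ≈ 0.8 mA

V_G = V_DD·R_2/(R_1+R_2) = 19×120/340 = 6.71 V.
Assume saturation: I_D = (k_n/2)(V_GS − V_t)² with V_GS = V_G − I_D·R_S = 6.71 − 4.7·I_D.
Substituting gives 30.9·I_D² − 60.3·I_D + 28.4 = 0, with roots I_D = 0.798 or 1.15 mA.
The root I_D = 1.15 mA gives V_GS = 1.29 V ≤ V_t, so take I_D = 0.798 mA.
Then V_GS = 2.96 V and V_DS = V_DD − I_D(R_D+R_S) = 19 − 0.798×5.7 = 14.5 V.
Saturation requires V_DS ≥ V_GS − V_t = 0.755 V; 14.5 ≥ 0.755 ✓.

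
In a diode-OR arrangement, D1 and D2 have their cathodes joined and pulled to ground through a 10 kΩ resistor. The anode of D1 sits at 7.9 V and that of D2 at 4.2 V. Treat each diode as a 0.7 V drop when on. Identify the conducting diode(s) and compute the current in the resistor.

Only D1 conducts; I_R ≈ 0.72 mA

Assume both conduct. Then node N would need to be at both 7.9−0.7 = 7.2 V and 4.2−0.7 = 3.5 V, which is impossible.
Assume only D1 conducts: V_N = 7.9 − 0.7 = 7.2 V, so I_R = 7.2/10 = 0.72 mA.
Check D2: its anode-to-cathode voltage is 4.2 − 7.2 = -3 V < 0.7 V, so it is off. The assumption is consistent.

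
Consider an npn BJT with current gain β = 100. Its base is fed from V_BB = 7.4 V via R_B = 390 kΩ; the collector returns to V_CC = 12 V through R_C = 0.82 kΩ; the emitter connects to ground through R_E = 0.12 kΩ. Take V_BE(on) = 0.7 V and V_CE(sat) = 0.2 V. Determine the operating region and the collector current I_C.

Assume active. Base-emitter loop: I_B = (V_BB − V_BE)/(R_B + (β+1)R_E) = (7.4 − 0.7)/(390 + 101×0.12) = 0.0167 mA.
I_C = β·I_B = 100×0.0167 = 1.67 mA.
V_CE = V_CC − I_C·R_C − I_E·R_E = 12 − 1.67×0.82 − 1.68×0.12 = 10.4 V > V_CE(sat), so the active-region assumption holds.

active; I_C ≈ 1.7 mA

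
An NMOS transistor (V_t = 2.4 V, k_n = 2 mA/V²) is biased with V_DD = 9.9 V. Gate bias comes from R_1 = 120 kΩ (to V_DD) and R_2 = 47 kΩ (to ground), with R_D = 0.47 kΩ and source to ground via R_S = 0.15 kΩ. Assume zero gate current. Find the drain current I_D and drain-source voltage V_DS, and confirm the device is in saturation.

V_G = V_DD·R_2/(R_1+R_2) = 9.9×47/167 = 2.79 V.
Assume saturation: I_D = (k_n/2)(V_GS − V_t)² with V_GS = V_G − I_D·R_S = 2.79 − 0.15·I_D.
Substituting gives 0.0225·I_D² − 1.12·I_D + 0.149 = 0, with roots I_D = 0.134 or 49.5 mA.
The root I_D = 49.5 mA gives V_GS = -4.63 V ≤ V_t, so take I_D = 0.134 mA.
Then V_GS = 2.77 V and V_DS = V_DD − I_D(R_D+R_S) = 9.9 − 0.134×0.62 = 9.82 V.
Saturation requires V_DS ≥ V_GS − V_t = 0.366 V; 9.82 ≥ 0.366 ✓.

I_D ≈ 0.13 mA, V_DS ≈ 9.8 V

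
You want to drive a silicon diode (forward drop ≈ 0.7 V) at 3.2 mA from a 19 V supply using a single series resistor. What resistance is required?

The resistor drops V_S − V_D = 19 − 0.7 = 18.3 V at 3.2 mA.
R = 18.3 V / 3.2 mA = 5.72 kΩ.

R ≈ 5.7 kΩ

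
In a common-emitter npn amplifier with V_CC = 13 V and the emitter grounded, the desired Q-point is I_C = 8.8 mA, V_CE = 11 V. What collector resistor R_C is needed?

Collector loop: V_CC = I_C·R_C + V_CE.
R_C = (V_CC − V_CE)/I_C = (13 − 11)/8.8 = 0.227 kΩ.

R_C ≈ 0.23 kΩ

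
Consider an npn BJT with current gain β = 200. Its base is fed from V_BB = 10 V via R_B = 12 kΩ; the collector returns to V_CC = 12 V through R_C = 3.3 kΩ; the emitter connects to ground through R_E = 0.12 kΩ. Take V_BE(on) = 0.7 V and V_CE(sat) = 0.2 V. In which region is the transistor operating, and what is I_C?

saturation; I_C ≈ 3.4 mA

Assume active: I_B = (10 − 0.7)/(12 + 201×0.12) = 0.257 mA, I_C = β·I_B = 51.5 mA.
Then V_CE = 12 − 51.5×3.3 − 51.8×0.12 = -164 V < 0.2 V — the active assumption fails.
Re-solve with V_CE = 0.2 V. KCL at the emitter: V_E/R_E = (V_BB−0.7−V_E)/R_B + (V_CC−0.2−V_E)/R_C, giving V_E = 0.499 V.
I_C = (V_CC − 0.2 − V_E)/R_C = (11.8 − 0.499)/3.3 = 3.42 mA.
Check: I_B = (9.3 − 0.499)/12 = 0.733 mA, and β·I_B = 147 mA > I_C, confirming saturation.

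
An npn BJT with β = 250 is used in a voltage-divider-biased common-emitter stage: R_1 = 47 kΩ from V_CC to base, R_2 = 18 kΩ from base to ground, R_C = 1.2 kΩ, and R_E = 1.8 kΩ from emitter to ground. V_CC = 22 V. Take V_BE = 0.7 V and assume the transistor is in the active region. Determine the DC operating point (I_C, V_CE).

Thevenize the base divider: V_Th = V_CC·R_2/(R_1+R_2) = 22×18/65 = 6.09 V, R_Th = R_1‖R_2 = 13 kΩ.
Base-emitter loop: V_Th = I_B·R_Th + V_BE + (β+1)I_B·R_E, so I_B = (6.09 − 0.7) / (13 + 251×1.8) = 0.0116 mA.
I_C = β·I_B = 250×0.0116 = 2.9 mA, and I_E = (β+1)I_B = 2.91 mA.
V_CE = V_CC − I_C·R_C − I_E·R_E = 22 − 2.9×1.2 − 2.91×1.8 = 13.3 V.
V_CE = 13.3 V > 0.2 V confirms active-region operation.

I_C ≈ 2.9 mA, V_CE ≈ 13 V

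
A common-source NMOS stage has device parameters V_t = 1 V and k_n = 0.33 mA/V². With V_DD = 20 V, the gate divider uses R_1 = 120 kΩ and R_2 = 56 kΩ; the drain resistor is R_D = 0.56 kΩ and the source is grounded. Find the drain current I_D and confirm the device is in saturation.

I_D ≈ 4.7 mA

V_G = V_DD·R_2/(R_1+R_2) = 20×56/176 = 6.36 V. With the source grounded, V_GS = V_G = 6.36 V.
Assume saturation: I_D = (k_n/2)(V_GS − V_t)² = (0.33/2)×(6.36 − 1)² = 0.165×5.36² = 4.75 mA.
V_DS = V_DD − I_D·R_D = 20 − 4.75×0.56 = 17.3 V.
Saturation requires V_DS ≥ V_GS − V_t = 5.36 V; 17.3 ≥ 5.36 ✓.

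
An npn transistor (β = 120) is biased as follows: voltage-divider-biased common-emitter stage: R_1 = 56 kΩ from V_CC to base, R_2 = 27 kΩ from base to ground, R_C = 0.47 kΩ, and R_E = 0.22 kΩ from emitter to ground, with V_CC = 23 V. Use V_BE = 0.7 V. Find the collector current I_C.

I_C ≈ 18 mA

Thevenize the base divider: V_Th = V_CC·R_2/(R_1+R_2) = 23×27/83 = 7.48 V, R_Th = R_1‖R_2 = 18.2 kΩ.
Base-emitter loop: V_Th = I_B·R_Th + V_BE + (β+1)I_B·R_E, so I_B = (7.48 − 0.7) / (18.2 + 121×0.22) = 0.151 mA.
I_C = β·I_B = 120×0.151 = 18.2 mA, and I_E = (β+1)I_B = 18.3 mA.
V_CE = V_CC − I_C·R_C − I_E·R_E = 23 − 18.2×0.47 − 18.3×0.22 = 10.4 V.
V_CE = 10.4 V > 0.2 V confirms active-region operation.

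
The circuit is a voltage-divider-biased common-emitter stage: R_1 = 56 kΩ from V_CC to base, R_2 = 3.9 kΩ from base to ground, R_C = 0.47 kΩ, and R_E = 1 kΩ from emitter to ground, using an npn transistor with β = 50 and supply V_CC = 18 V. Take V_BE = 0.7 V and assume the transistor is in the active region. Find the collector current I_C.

I_C ≈ 0.43 mA

Thevenize the base divider: V_Th = V_CC·R_2/(R_1+R_2) = 18×3.9/59.9 = 1.17 V, R_Th = R_1‖R_2 = 3.65 kΩ.
Base-emitter loop: V_Th = I_B·R_Th + V_BE + (β+1)I_B·R_E, so I_B = (1.17 − 0.7) / (3.65 + 51×1) = 0.00864 mA.
I_C = β·I_B = 50×0.00864 = 0.432 mA, and I_E = (β+1)I_B = 0.44 mA.
V_CE = V_CC − I_C·R_C − I_E·R_E = 18 − 0.432×0.47 − 0.44×1 = 17.4 V.
V_CE = 17.4 V > 0.2 V confirms active-region operation.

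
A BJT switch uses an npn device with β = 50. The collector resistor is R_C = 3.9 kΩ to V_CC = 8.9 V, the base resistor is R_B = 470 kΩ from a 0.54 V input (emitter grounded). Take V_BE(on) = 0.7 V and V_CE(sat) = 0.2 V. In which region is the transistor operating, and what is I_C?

cutoff; I_C ≈ 0

V_BB = 0.54 V ≤ V_BE(on) = 0.7 V, so the base-emitter junction is not forward biased.
The transistor is in cutoff: I_B = I_C = 0.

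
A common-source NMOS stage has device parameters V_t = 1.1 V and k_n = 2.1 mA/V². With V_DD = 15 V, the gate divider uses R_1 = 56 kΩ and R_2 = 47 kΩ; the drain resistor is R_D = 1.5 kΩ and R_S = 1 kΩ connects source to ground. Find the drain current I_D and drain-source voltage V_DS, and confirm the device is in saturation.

V_G = V_DD·R_2/(R_1+R_2) = 15×47/103 = 6.84 V.
Assume saturation: I_D = (k_n/2)(V_GS − V_t)² with V_GS = V_G − I_D·R_S = 6.84 − 1·I_D.
Substituting gives 1.05·I_D² − 13.1·I_D + 34.7 = 0, with roots I_D = 3.83 or 8.61 mA.
The root I_D = 8.61 mA gives V_GS = -1.76 V ≤ V_t, so take I_D = 3.83 mA.
Then V_GS = 3.01 V and V_DS = V_DD − I_D(R_D+R_S) = 15 − 3.83×2.5 = 5.42 V.
Saturation requires V_DS ≥ V_GS − V_t = 1.91 V; 5.42 ≥ 1.91 ✓.

I_D ≈ 3.8 mA, V_DS ≈ 5.4 V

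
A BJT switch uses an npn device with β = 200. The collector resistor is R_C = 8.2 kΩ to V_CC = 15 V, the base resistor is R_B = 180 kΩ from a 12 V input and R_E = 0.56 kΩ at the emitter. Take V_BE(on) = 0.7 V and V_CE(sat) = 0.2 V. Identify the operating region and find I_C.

saturation; I_C ≈ 1.7 mA

Assume active: I_B = (12 − 0.7)/(180 + 201×0.56) = 0.0386 mA, I_C = β·I_B = 7.72 mA.
Then V_CE = 15 − 7.72×8.2 − 7.76×0.56 = -52.7 V < 0.2 V — the active assumption fails.
Re-solve with V_CE = 0.2 V. KCL at the emitter: V_E/R_E = (V_BB−0.7−V_E)/R_B + (V_CC−0.2−V_E)/R_C, giving V_E = 0.976 V.
I_C = (V_CC − 0.2 − V_E)/R_C = (14.8 − 0.976)/8.2 = 1.69 mA.
Check: I_B = (11.3 − 0.976)/180 = 0.0574 mA, and β·I_B = 11.5 mA > I_C, confirming saturation.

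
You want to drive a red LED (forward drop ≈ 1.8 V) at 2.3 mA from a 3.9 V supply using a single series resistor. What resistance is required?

R ≈ 0.91 kΩ

The resistor drops V_S − V_D = 3.9 − 1.8 = 2.1 V at 2.3 mA.
R = 2.1 V / 2.3 mA = 0.913 kΩ.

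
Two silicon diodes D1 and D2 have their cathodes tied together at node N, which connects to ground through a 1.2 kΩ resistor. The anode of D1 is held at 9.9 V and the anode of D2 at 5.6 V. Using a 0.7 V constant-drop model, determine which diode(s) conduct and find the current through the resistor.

Assume both conduct. Then node N would need to be at both 9.9−0.7 = 9.2 V and 5.6−0.7 = 4.9 V, which is impossible.
Assume only D1 conducts: V_N = 9.9 − 0.7 = 9.2 V, so I_R = 9.2/1.2 = 7.67 mA.
Check D2: its anode-to-cathode voltage is 5.6 − 9.2 = -3.6 V < 0.7 V, so it is off. The assumption is consistent.

Only D1 conducts; I_R ≈ 7.7 mA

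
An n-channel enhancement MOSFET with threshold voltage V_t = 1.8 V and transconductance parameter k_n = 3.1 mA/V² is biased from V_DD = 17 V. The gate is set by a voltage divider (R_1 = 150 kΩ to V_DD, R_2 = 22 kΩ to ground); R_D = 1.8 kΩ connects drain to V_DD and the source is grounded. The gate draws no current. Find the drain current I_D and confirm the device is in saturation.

I_D ≈ 0.22 mA

V_G = V_DD·R_2/(R_1+R_2) = 17×22/172 = 2.17 V. With the source grounded, V_GS = V_G = 2.17 V.
Assume saturation: I_D = (k_n/2)(V_GS − V_t)² = (3.1/2)×(2.17 − 1.8)² = 1.55×0.374² = 0.217 mA.
V_DS = V_DD − I_D·R_D = 17 − 0.217×1.8 = 16.6 V.
Saturation requires V_DS ≥ V_GS − V_t = 0.374 V; 16.6 ≥ 0.374 ✓.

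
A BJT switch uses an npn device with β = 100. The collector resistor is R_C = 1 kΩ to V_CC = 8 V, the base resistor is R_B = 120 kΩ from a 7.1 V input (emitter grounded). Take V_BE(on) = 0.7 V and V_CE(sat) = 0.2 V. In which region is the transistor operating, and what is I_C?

Assume active. Base-emitter loop: I_B = (V_BB − V_BE)/R_B = (7.1 − 0.7)/120 = 0.0533 mA.
I_C = β·I_B = 100×0.0533 = 5.33 mA.
V_CE = V_CC − I_C·R_C = 8 − 5.33×1 = 2.67 V > V_CE(sat), so the active-region assumption holds.

active; I_C ≈ 5.3 mA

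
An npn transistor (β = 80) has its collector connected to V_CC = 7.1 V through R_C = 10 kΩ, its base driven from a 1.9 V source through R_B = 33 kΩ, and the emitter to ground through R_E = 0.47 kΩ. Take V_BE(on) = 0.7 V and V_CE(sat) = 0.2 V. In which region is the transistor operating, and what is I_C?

Assume active: I_B = (1.9 − 0.7)/(33 + 81×0.47) = 0.0169 mA, I_C = β·I_B = 1.35 mA.
Then V_CE = 7.1 − 1.35×10 − 1.37×0.47 = -7.05 V < 0.2 V — the active assumption fails.
Re-solve with V_CE = 0.2 V. KCL at the emitter: V_E/R_E = (V_BB−0.7−V_E)/R_B + (V_CC−0.2−V_E)/R_C, giving V_E = 0.322 V.
I_C = (V_CC − 0.2 − V_E)/R_C = (6.9 − 0.322)/10 = 0.658 mA.
Check: I_B = (1.2 − 0.322)/33 = 0.0266 mA, and β·I_B = 2.13 mA > I_C, confirming saturation.

saturation; I_C ≈ 0.66 mA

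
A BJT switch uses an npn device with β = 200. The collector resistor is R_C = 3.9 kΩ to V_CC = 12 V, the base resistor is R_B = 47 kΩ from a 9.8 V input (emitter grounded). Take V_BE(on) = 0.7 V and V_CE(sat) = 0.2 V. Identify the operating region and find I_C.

saturation; I_C ≈ 3 mA

Assume active: I_B = (9.8 − 0.7)/47 = 0.194 mA, giving I_C = β·I_B = 38.7 mA.
But then V_CE = 12 − 38.7×3.9 = -139 V < V_CE(sat) = 0.2 V — impossible in the active region.
So the transistor is saturated. With V_CE = 0.2 V, I_C = (V_CC − 0.2)/R_C = 11.8/3.9 = 3.03 mA.
Check: β·I_B = 38.7 mA > I_C = 3.03 mA, confirming saturation.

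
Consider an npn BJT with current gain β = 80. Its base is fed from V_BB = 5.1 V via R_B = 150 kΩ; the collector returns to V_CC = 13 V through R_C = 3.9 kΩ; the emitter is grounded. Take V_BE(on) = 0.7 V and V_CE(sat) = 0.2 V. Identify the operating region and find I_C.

Assume active. Base-emitter loop: I_B = (V_BB − V_BE)/R_B = (5.1 − 0.7)/150 = 0.0293 mA.
I_C = β·I_B = 80×0.0293 = 2.35 mA.
V_CE = V_CC − I_C·R_C = 13 − 2.35×3.9 = 3.85 V > V_CE(sat), so the active-region assumption holds.

active; I_C ≈ 2.3 mA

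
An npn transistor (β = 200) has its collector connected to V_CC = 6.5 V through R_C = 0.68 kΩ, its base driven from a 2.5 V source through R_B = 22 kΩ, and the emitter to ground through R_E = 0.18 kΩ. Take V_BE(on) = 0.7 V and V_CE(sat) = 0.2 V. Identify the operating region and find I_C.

active; I_C ≈ 6.2 mA

Assume active. Base-emitter loop: I_B = (V_BB − V_BE)/(R_B + (β+1)R_E) = (2.5 − 0.7)/(22 + 201×0.18) = 0.0309 mA.
I_C = β·I_B = 200×0.0309 = 6.19 mA.
V_CE = V_CC − I_C·R_C − I_E·R_E = 6.5 − 6.19×0.68 − 6.22×0.18 = 1.17 V > V_CE(sat), so the active-region assumption holds.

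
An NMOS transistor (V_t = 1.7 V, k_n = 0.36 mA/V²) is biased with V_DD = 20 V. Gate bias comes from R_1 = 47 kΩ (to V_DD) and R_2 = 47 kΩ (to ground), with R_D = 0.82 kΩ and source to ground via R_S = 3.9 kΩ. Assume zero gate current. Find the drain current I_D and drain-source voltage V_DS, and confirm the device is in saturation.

V_G = V_DD·R_2/(R_1+R_2) = 20×47/94 = 10 V.
Assume saturation: I_D = (k_n/2)(V_GS − V_t)² with V_GS = V_G − I_D·R_S = 10 − 3.9·I_D.
Substituting gives 2.74·I_D² − 12.7·I_D + 12.4 = 0, with roots I_D = 1.41 or 3.21 mA.
The root I_D = 3.21 mA gives V_GS = -2.52 V ≤ V_t, so take I_D = 1.41 mA.
Then V_GS = 4.5 V and V_DS = V_DD − I_D(R_D+R_S) = 20 − 1.41×4.72 = 13.3 V.
Saturation requires V_DS ≥ V_GS − V_t = 2.8 V; 13.3 ≥ 2.8 ✓.

I_D ≈ 1.4 mA, V_DS ≈ 13 V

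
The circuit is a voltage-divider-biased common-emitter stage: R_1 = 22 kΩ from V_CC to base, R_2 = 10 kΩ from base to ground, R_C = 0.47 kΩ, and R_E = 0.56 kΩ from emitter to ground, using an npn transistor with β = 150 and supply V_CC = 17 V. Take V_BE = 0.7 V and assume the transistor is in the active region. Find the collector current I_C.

I_C ≈ 7.6 mA

Thevenize the base divider: V_Th = V_CC·R_2/(R_1+R_2) = 17×10/32 = 5.31 V, R_Th = R_1‖R_2 = 6.88 kΩ.
Base-emitter loop: V_Th = I_B·R_Th + V_BE + (β+1)I_B·R_E, so I_B = (5.31 − 0.7) / (6.88 + 151×0.56) = 0.0504 mA.
I_C = β·I_B = 150×0.0504 = 7.57 mA, and I_E = (β+1)I_B = 7.62 mA.
V_CE = V_CC − I_C·R_C − I_E·R_E = 17 − 7.57×0.47 − 7.62×0.56 = 9.18 V.
V_CE = 9.18 V > 0.2 V confirms active-region operation.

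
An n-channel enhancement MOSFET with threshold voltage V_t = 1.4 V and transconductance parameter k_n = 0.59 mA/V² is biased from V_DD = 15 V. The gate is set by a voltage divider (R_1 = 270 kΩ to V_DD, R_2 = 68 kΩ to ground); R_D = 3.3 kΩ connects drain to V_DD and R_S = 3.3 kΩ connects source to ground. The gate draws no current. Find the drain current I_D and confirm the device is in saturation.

V_G = V_DD·R_2/(R_1+R_2) = 15×68/338 = 3.02 V.
Assume saturation: I_D = (k_n/2)(V_GS − V_t)² with V_GS = V_G − I_D·R_S = 3.02 − 3.3·I_D.
Substituting gives 3.21·I_D² − 4.15·I_D + 0.772 = 0, with roots I_D = 0.225 or 1.07 mA.
The root I_D = 1.07 mA gives V_GS = -0.501 V ≤ V_t, so take I_D = 0.225 mA.
Then V_GS = 2.27 V and V_DS = V_DD − I_D(R_D+R_S) = 15 − 0.225×6.6 = 13.5 V.
Saturation requires V_DS ≥ V_GS − V_t = 0.874 V; 13.5 ≥ 0.874 ✓.

I_D ≈ 0.23 mA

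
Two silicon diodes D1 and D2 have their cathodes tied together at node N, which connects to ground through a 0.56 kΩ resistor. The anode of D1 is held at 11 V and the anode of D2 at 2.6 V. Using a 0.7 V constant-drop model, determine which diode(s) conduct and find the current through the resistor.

Assume both conduct. Then node N would need to be at both 11−0.7 = 10.3 V and 2.6−0.7 = 1.9 V, which is impossible.
Assume only D1 conducts: V_N = 11 − 0.7 = 10.3 V, so I_R = 10.3/0.56 = 18.4 mA.
Check D2: its anode-to-cathode voltage is 2.6 − 10.3 = -7.7 V < 0.7 V, so it is off. The assumption is consistent.

Only D1 conducts; I_R ≈ 18 mA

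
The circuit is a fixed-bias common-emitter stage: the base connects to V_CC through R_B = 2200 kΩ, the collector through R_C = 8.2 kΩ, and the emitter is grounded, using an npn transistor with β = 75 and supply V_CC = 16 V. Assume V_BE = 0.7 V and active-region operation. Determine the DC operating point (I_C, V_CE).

I_C ≈ 0.52 mA, V_CE ≈ 12 V

Base loop: V_CC = I_B·R_B + V_BE, so I_B = (16 − 0.7)/2200 kΩ = 0.00695 mA.
In the active region I_C = β·I_B = 75 × 0.00695 = 0.522 mA.
Collector loop: V_CE = V_CC − I_C·R_C = 16 − 0.522×8.2 = 11.7 V.
Since V_CE = 11.7 V > V_CE(sat) ≈ 0.2 V, the transistor is in the active region as assumed.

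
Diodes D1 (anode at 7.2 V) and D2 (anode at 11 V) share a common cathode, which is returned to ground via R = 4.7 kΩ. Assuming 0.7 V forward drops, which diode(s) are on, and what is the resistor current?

Only D2 conducts; I_R ≈ 2.2 mA

Assume both conduct. Then node N would need to be at both 7.2−0.7 = 6.5 V and 11−0.7 = 10.3 V, which is impossible.
Assume only D2 conducts: V_N = 11 − 0.7 = 10.3 V, so I_R = 10.3/4.7 = 2.19 mA.
Check D1: its anode-to-cathode voltage is 7.2 − 10.3 = -3.1 V < 0.7 V, so it is off. The assumption is consistent.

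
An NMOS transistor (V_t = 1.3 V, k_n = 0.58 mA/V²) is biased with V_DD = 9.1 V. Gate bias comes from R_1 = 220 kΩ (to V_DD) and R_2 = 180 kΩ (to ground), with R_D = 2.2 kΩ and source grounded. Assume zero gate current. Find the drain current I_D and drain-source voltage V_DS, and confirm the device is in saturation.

V_G = V_DD·R_2/(R_1+R_2) = 9.1×180/400 = 4.09 V. With the source grounded, V_GS = V_G = 4.09 V.
Assume saturation: I_D = (k_n/2)(V_GS − V_t)² = (0.58/2)×(4.09 − 1.3)² = 0.29×2.79² = 2.27 mA.
V_DS = V_DD − I_D·R_D = 9.1 − 2.27×2.2 = 4.12 V.
Saturation requires V_DS ≥ V_GS − V_t = 2.79 V; 4.12 ≥ 2.79 ✓.

I_D ≈ 2.3 mA, V_DS ≈ 4.1 V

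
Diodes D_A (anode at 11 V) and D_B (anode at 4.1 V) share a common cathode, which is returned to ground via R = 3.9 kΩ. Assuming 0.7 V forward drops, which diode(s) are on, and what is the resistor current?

Assume both conduct. Then node N would need to be at both 11−0.7 = 10.3 V and 4.1−0.7 = 3.4 V, which is impossible.
Assume only D_A conducts: V_N = 11 − 0.7 = 10.3 V, so I_R = 10.3/3.9 = 2.64 mA.
Check D_B: its anode-to-cathode voltage is 4.1 − 10.3 = -6.2 V < 0.7 V, so it is off. The assumption is consistent.

Only D_A conducts; I_R ≈ 2.6 mA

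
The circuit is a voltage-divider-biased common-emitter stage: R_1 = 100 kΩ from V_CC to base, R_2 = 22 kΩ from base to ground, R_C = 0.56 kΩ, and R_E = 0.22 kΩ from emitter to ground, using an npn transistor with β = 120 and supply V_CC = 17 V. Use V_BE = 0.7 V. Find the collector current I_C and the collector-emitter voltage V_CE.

Thevenize the base divider: V_Th = V_CC·R_2/(R_1+R_2) = 17×22/122 = 3.07 V, R_Th = R_1‖R_2 = 18 kΩ.
Base-emitter loop: V_Th = I_B·R_Th + V_BE + (β+1)I_B·R_E, so I_B = (3.07 − 0.7) / (18 + 121×0.22) = 0.053 mA.
I_C = β·I_B = 120×0.053 = 6.36 mA, and I_E = (β+1)I_B = 6.41 mA.
V_CE = V_CC − I_C·R_C − I_E·R_E = 17 − 6.36×0.56 − 6.41×0.22 = 12 V.
V_CE = 12 V > 0.2 V confirms active-region operation.

I_C ≈ 6.4 mA, V_CE ≈ 12 V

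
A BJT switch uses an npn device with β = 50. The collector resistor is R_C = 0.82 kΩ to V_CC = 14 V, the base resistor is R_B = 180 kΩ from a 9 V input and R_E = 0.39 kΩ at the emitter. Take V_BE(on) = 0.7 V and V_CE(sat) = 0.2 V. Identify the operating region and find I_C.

Assume active. Base-emitter loop: I_B = (V_BB − V_BE)/(R_B + (β+1)R_E) = (9 − 0.7)/(180 + 51×0.39) = 0.0415 mA.
I_C = β·I_B = 50×0.0415 = 2.08 mA.
V_CE = V_CC − I_C·R_C − I_E·R_E = 14 − 2.08×0.82 − 2.12×0.39 = 11.5 V > V_CE(sat), so the active-region assumption holds.

active; I_C ≈ 2.1 mA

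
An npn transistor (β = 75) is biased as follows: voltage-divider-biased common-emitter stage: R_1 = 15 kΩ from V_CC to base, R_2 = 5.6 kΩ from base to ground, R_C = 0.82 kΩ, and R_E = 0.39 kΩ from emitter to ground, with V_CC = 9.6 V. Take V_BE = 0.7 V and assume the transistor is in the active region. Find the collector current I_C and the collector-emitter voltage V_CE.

I_C ≈ 4.2 mA, V_CE ≈ 4.4 V

Thevenize the base divider: V_Th = V_CC·R_2/(R_1+R_2) = 9.6×5.6/20.6 = 2.61 V, R_Th = R_1‖R_2 = 4.08 kΩ.
Base-emitter loop: V_Th = I_B·R_Th + V_BE + (β+1)I_B·R_E, so I_B = (2.61 − 0.7) / (4.08 + 76×0.39) = 0.0566 mA.
I_C = β·I_B = 75×0.0566 = 4.25 mA, and I_E = (β+1)I_B = 4.3 mA.
V_CE = V_CC − I_C·R_C − I_E·R_E = 9.6 − 4.25×0.82 − 4.3×0.39 = 4.44 V.
V_CE = 4.44 V > 0.2 V confirms active-region operation.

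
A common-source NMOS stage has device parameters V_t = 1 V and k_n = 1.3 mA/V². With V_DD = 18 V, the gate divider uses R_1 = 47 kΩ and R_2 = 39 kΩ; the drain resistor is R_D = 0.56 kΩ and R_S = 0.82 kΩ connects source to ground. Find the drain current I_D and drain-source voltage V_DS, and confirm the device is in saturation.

I_D ≈ 5.3 mA, V_DS ≈ 11 V

V_G = V_DD·R_2/(R_1+R_2) = 18×39/86 = 8.16 V.
Assume saturation: I_D = (k_n/2)(V_GS − V_t)² with V_GS = V_G − I_D·R_S = 8.16 − 0.82·I_D.
Substituting gives 0.437·I_D² − 8.64·I_D + 33.3 = 0, with roots I_D = 5.26 or 14.5 mA.
The root I_D = 14.5 mA gives V_GS = -3.72 V ≤ V_t, so take I_D = 5.26 mA.
Then V_GS = 3.85 V and V_DS = V_DD − I_D(R_D+R_S) = 18 − 5.26×1.38 = 10.7 V.
Saturation requires V_DS ≥ V_GS − V_t = 2.85 V; 10.7 ≥ 2.85 ✓.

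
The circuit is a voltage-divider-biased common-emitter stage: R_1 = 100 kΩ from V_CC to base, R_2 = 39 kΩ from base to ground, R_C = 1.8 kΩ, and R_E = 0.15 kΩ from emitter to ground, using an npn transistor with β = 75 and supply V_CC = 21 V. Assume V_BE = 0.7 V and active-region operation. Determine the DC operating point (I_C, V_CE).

Thevenize the base divider: V_Th = V_CC·R_2/(R_1+R_2) = 21×39/139 = 5.89 V, R_Th = R_1‖R_2 = 28.1 kΩ.
Base-emitter loop: V_Th = I_B·R_Th + V_BE + (β+1)I_B·R_E, so I_B = (5.89 − 0.7) / (28.1 + 76×0.15) = 0.132 mA.
I_C = β·I_B = 75×0.132 = 9.87 mA, and I_E = (β+1)I_B = 10 mA.
V_CE = V_CC − I_C·R_C − I_E·R_E = 21 − 9.87×1.8 − 10×0.15 = 1.74 V.
V_CE = 1.74 V > 0.2 V confirms active-region operation.

I_C ≈ 9.9 mA, V_CE ≈ 1.7 V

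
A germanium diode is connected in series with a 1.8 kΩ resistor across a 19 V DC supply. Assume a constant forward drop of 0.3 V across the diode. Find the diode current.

I ≈ 10 mA

KVL around the loop: 19 = V_D + I·R = 0.3 + I × 1.8 kΩ.
So I = (19 − 0.3) / 1.8 kΩ = 18.7 / 1.8 = 10.4 mA.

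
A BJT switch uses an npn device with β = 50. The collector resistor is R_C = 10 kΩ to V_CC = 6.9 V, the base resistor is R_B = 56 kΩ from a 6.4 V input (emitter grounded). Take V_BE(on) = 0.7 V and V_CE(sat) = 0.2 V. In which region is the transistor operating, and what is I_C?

saturation; I_C ≈ 0.67 mA

Assume active: I_B = (6.4 − 0.7)/56 = 0.102 mA, giving I_C = β·I_B = 5.09 mA.
But then V_CE = 6.9 − 5.09×10 = -44 V < V_CE(sat) = 0.2 V — impossible in the active region.
So the transistor is saturated. With V_CE = 0.2 V, I_C = (V_CC − 0.2)/R_C = 6.7/10 = 0.67 mA.
Check: β·I_B = 5.09 mA > I_C = 0.67 mA, confirming saturation.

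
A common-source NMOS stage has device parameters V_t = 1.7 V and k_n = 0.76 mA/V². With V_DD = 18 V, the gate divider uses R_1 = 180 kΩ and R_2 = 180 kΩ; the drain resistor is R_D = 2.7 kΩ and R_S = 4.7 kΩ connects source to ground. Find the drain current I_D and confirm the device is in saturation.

V_G = V_DD·R_2/(R_1+R_2) = 18×180/360 = 9 V.
Assume saturation: I_D = (k_n/2)(V_GS − V_t)² with V_GS = V_G − I_D·R_S = 9 − 4.7·I_D.
Substituting gives 8.39·I_D² − 27.1·I_D + 20.3 = 0, with roots I_D = 1.18 or 2.05 mA.
The root I_D = 2.05 mA gives V_GS = -0.621 V ≤ V_t, so take I_D = 1.18 mA.
Then V_GS = 3.46 V and V_DS = V_DD − I_D(R_D+R_S) = 18 − 1.18×7.4 = 9.28 V.
Saturation requires V_DS ≥ V_GS − V_t = 1.76 V; 9.28 ≥ 1.76 ✓.

I_D ≈ 1.2 mA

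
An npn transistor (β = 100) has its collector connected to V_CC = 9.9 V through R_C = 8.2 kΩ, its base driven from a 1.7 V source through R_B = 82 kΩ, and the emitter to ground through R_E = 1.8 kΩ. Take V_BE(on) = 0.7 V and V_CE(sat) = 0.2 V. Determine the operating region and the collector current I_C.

Assume active. Base-emitter loop: I_B = (V_BB − V_BE)/(R_B + (β+1)R_E) = (1.7 − 0.7)/(82 + 101×1.8) = 0.00379 mA.
I_C = β·I_B = 100×0.00379 = 0.379 mA.
V_CE = V_CC − I_C·R_C − I_E·R_E = 9.9 − 0.379×8.2 − 0.383×1.8 = 6.1 V > V_CE(sat), so the active-region assumption holds.

active; I_C ≈ 0.38 mA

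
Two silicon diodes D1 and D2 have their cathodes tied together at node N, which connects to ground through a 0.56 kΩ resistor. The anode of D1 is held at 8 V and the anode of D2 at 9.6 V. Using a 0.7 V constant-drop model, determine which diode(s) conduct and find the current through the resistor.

Only D2 conducts; I_R ≈ 16 mA

Assume both conduct. Then node N would need to be at both 8−0.7 = 7.3 V and 9.6−0.7 = 8.9 V, which is impossible.
Assume only D2 conducts: V_N = 9.6 − 0.7 = 8.9 V, so I_R = 8.9/0.56 = 15.9 mA.
Check D1: its anode-to-cathode voltage is 8 − 8.9 = -0.9 V < 0.7 V, so it is off. The assumption is consistent.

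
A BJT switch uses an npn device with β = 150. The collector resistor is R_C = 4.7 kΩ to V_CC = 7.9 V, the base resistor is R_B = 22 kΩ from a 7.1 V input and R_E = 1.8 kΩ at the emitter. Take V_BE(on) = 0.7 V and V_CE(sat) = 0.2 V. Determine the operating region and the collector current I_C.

saturation; I_C ≈ 1.1 mA

Assume active: I_B = (7.1 − 0.7)/(22 + 151×1.8) = 0.0218 mA, I_C = β·I_B = 3.27 mA.
Then V_CE = 7.9 − 3.27×4.7 − 3.29×1.8 = -13.4 V < 0.2 V — the active assumption fails.
Re-solve with V_CE = 0.2 V. KCL at the emitter: V_E/R_E = (V_BB−0.7−V_E)/R_B + (V_CC−0.2−V_E)/R_C, giving V_E = 2.37 V.
I_C = (V_CC − 0.2 − V_E)/R_C = (7.7 − 2.37)/4.7 = 1.13 mA.
Check: I_B = (6.4 − 2.37)/22 = 0.183 mA, and β·I_B = 27.5 mA > I_C, confirming saturation.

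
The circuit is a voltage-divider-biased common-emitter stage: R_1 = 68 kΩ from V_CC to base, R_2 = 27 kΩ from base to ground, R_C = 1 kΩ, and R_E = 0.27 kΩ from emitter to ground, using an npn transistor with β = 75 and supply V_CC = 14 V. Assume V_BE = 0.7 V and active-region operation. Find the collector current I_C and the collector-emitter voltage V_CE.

Thevenize the base divider: V_Th = V_CC·R_2/(R_1+R_2) = 14×27/95 = 3.98 V, R_Th = R_1‖R_2 = 19.3 kΩ.
Base-emitter loop: V_Th = I_B·R_Th + V_BE + (β+1)I_B·R_E, so I_B = (3.98 − 0.7) / (19.3 + 76×0.27) = 0.0823 mA.
I_C = β·I_B = 75×0.0823 = 6.17 mA, and I_E = (β+1)I_B = 6.25 mA.
V_CE = V_CC − I_C·R_C − I_E·R_E = 14 − 6.17×1 − 6.25×0.27 = 6.14 V.
V_CE = 6.14 V > 0.2 V confirms active-region operation.

I_C ≈ 6.2 mA, V_CE ≈ 6.1 V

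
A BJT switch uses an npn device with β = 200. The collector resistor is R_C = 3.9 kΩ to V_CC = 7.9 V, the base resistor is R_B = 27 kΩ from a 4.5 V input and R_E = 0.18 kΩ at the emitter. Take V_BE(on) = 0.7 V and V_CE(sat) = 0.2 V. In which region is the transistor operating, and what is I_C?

saturation; I_C ≈ 1.9 mA

Assume active: I_B = (4.5 − 0.7)/(27 + 201×0.18) = 0.0601 mA, I_C = β·I_B = 12 mA.
Then V_CE = 7.9 − 12×3.9 − 12.1×0.18 = -41.2 V < 0.2 V — the active assumption fails.
Re-solve with V_CE = 0.2 V. KCL at the emitter: V_E/R_E = (V_BB−0.7−V_E)/R_B + (V_CC−0.2−V_E)/R_C, giving V_E = 0.362 V.
I_C = (V_CC − 0.2 − V_E)/R_C = (7.7 − 0.362)/3.9 = 1.88 mA.
Check: I_B = (3.8 − 0.362)/27 = 0.127 mA, and β·I_B = 25.5 mA > I_C, confirming saturation.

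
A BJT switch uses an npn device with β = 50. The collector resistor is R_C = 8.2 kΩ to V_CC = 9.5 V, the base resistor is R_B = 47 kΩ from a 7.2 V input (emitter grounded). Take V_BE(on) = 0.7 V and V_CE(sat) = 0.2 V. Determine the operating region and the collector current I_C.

Assume active: I_B = (7.2 − 0.7)/47 = 0.138 mA, giving I_C = β·I_B = 6.91 mA.
But then V_CE = 9.5 − 6.91×8.2 = -47.2 V < V_CE(sat) = 0.2 V — impossible in the active region.
So the transistor is saturated. With V_CE = 0.2 V, I_C = (V_CC − 0.2)/R_C = 9.3/8.2 = 1.13 mA.
Check: β·I_B = 6.91 mA > I_C = 1.13 mA, confirming saturation.

saturation; I_C ≈ 1.1 mA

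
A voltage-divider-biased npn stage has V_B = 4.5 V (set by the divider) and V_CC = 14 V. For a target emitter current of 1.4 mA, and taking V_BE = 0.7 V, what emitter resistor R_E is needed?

V_E = V_B − V_BE = 4.5 − 0.7 = 3.8 V.
R_E = V_E / I_E = 3.8 / 1.4 = 2.71 kΩ.

R_E ≈ 2.7 kΩ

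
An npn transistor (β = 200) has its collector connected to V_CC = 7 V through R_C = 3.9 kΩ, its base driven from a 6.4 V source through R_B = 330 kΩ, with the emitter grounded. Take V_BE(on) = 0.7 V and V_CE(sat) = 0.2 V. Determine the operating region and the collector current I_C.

Assume active: I_B = (6.4 − 0.7)/330 = 0.0173 mA, giving I_C = β·I_B = 3.45 mA.
But then V_CE = 7 − 3.45×3.9 = -6.47 V < V_CE(sat) = 0.2 V — impossible in the active region.
So the transistor is saturated. With V_CE = 0.2 V, I_C = (V_CC − 0.2)/R_C = 6.8/3.9 = 1.74 mA.
Check: β·I_B = 3.45 mA > I_C = 1.74 mA, confirming saturation.

saturation; I_C ≈ 1.7 mA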